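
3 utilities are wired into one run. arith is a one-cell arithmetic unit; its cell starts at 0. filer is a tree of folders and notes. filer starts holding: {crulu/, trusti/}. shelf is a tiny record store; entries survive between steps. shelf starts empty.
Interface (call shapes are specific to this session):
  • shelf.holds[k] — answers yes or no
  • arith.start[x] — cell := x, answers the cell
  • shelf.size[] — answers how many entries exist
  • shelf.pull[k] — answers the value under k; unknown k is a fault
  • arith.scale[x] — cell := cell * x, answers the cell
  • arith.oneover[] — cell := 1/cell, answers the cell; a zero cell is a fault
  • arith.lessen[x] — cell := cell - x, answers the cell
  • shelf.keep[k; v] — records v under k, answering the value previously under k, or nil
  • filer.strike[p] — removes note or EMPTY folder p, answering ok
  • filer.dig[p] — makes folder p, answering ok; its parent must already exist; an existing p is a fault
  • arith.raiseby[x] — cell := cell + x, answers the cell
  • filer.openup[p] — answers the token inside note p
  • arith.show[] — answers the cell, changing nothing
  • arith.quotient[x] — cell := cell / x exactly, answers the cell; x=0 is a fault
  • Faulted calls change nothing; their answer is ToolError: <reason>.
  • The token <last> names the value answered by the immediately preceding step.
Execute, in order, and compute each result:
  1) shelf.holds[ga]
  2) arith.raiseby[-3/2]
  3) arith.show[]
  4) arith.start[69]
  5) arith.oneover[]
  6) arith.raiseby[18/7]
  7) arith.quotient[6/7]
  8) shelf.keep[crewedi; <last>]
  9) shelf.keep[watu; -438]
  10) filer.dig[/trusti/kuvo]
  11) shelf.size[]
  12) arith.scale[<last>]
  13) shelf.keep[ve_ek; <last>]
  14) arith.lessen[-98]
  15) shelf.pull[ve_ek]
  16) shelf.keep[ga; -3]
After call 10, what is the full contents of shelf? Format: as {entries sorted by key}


→ shelf.holds(k=ga)
← no
→ arith.raiseby(x=-3/2)
← -3/2
→ arith.show()
← -3/2
→ arith.start(x=69)
← 69
→ arith.oneover()
← 1/69
→ arith.raiseby(x=18/7)
← 1249/483
→ arith.quotient(x=6/7)
← 1249/414
→ shelf.keep(k=crewedi, v=<last>)
← nil
→ shelf.keep(k=watu, v=-438)
← nil
→ filer.dig(p=/trusti/kuvo)
← ok
→ shelf.size()
← 2
→ arith.scale(x=<last>)
← 1249/207
→ shelf.keep(k=ve_ek, v=<last>)
← nil
→ arith.lessen(x=-98)
← 21535/207
→ shelf.pull(k=ve_ek)
← 1249/207
→ shelf.keep(k=ga, v=-3)
← nil

Answer: {crewedi=1249/414, watu=-438}


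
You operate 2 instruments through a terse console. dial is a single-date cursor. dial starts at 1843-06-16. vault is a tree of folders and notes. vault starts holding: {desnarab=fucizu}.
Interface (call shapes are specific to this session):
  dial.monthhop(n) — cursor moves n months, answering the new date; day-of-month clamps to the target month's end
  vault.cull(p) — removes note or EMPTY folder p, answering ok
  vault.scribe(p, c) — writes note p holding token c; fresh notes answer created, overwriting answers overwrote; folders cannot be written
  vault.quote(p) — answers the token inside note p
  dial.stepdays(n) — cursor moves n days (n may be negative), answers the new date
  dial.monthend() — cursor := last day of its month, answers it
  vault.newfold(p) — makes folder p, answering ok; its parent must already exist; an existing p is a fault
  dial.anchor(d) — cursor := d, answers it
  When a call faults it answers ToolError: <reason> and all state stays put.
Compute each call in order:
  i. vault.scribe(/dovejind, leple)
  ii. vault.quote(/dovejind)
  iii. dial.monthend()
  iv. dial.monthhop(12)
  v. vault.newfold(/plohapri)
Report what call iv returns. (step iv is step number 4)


Answer: 1844-06-30

Derivation:
I invoke vault.scribe using p=/dovejind, c=leple, yielding created.
Invoking vault.quote using p=/dovejind, yielding leple.
Now I run dial.monthend(), → 1843-06-30.
Calling dial.monthhop using n=12, → 1844-06-30.
Using vault.newfold using p=/plohapri, giving ok.


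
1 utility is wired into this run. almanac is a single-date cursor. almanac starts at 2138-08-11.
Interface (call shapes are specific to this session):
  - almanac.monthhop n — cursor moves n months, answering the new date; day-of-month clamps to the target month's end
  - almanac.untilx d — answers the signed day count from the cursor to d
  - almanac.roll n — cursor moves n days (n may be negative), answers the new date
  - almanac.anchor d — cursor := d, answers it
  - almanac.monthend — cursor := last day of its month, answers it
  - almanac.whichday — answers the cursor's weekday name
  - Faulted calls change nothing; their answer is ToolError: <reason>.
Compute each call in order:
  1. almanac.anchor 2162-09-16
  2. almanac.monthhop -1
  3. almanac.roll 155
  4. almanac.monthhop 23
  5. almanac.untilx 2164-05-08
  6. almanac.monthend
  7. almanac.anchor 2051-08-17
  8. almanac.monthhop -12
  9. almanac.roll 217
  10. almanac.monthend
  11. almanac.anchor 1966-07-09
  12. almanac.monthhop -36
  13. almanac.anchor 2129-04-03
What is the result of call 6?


→ almanac.anchor(d→2162-09-16)
← 2162-09-16
→ almanac.monthhop(n→-1)
← 2162-08-16
→ almanac.roll(n→155)
← 2163-01-18
→ almanac.monthhop(n→23)
← 2164-12-18
→ almanac.untilx(d→2164-05-08)
← -224
→ almanac.monthend()
← 2164-12-31
→ almanac.anchor(d→2051-08-17)
← 2051-08-17
→ almanac.monthhop(n→-12)
← 2050-08-17
→ almanac.roll(n→217)
← 2051-03-22
→ almanac.monthend()
← 2051-03-31
→ almanac.anchor(d→1966-07-09)
← 1966-07-09
→ almanac.monthhop(n→-36)
← 1963-07-09
→ almanac.anchor(d→2129-04-03)
← 2129-04-03

Answer: 2164-12-31


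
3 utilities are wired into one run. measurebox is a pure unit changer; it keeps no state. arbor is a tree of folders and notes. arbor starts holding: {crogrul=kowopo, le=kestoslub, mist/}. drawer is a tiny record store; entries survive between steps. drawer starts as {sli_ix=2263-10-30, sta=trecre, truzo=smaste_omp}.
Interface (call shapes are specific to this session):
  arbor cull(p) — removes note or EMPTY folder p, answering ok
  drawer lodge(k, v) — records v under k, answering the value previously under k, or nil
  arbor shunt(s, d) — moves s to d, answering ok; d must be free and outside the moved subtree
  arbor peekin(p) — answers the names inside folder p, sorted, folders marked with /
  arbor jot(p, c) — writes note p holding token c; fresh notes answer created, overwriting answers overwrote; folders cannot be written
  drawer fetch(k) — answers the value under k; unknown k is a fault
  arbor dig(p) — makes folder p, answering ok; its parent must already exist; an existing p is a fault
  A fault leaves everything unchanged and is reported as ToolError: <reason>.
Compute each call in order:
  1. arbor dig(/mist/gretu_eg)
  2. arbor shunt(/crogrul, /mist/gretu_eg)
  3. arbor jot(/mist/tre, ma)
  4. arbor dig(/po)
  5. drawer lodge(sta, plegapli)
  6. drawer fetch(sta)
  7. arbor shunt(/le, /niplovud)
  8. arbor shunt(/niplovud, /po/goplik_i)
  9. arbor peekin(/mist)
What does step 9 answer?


Answer: [gretu_eg/, tre]

Derivation:
==> arbor dig(p: /mist/gretu_eg)
<== ok
==> arbor shunt(s: /crogrul, d: /mist/gretu_eg)
<== ToolError: exists
==> arbor jot(p: /mist/tre, c: ma)
<== created
==> arbor dig(p: /po)
<== ok
==> drawer lodge(k: sta, v: plegapli)
<== trecre
==> drawer fetch(k: sta)
<== plegapli
==> arbor shunt(s: /le, d: /niplovud)
<== ok
==> arbor shunt(s: /niplovud, d: /po/goplik_i)
<== ok
==> arbor peekin(p: /mist)
<== [gretu_eg/, tre]


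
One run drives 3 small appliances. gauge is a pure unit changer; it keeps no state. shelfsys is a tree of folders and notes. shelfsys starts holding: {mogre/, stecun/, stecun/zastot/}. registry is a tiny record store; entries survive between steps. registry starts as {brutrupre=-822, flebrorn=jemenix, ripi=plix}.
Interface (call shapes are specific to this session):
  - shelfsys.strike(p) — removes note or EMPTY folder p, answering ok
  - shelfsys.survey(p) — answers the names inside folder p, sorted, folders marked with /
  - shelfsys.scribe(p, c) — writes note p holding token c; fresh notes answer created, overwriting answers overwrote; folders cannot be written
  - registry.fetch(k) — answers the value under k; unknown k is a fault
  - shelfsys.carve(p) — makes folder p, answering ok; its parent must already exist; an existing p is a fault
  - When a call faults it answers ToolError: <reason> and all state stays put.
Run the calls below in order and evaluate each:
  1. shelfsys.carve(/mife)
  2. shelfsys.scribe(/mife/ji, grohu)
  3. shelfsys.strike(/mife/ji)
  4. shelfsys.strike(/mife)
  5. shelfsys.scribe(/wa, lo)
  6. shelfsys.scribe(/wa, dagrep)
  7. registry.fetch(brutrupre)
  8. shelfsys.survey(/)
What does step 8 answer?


Answer: [mogre/, stecun/, wa]

Derivation:
[in] carve /mife
  ok
[in] scribe /mife/ji grohu
  created
[in] strike /mife/ji
  ok
[in] strike /mife
  ok
[in] scribe /wa lo
  created
[in] scribe /wa dagrep
  overwrote
[in] fetch brutrupre
  -822
[in] survey /
  [mogre/, stecun/, wa]


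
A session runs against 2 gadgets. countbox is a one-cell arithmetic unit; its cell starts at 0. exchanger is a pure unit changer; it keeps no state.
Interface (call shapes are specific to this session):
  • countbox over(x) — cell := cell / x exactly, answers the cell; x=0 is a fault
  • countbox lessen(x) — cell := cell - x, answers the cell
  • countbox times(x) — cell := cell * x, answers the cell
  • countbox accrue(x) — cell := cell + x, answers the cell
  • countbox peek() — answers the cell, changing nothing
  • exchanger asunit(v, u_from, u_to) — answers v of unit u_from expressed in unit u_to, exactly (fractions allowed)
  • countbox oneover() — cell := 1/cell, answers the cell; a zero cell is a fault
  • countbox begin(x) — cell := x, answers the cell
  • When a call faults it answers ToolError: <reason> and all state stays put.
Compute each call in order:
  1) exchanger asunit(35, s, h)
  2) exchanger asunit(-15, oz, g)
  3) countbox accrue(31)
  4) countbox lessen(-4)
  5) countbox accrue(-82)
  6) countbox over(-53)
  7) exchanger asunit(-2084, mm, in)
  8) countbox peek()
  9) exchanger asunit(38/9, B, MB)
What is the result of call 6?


[in] exchanger asunit v→35 u_from→s u_to→h
  7/720
[in] exchanger asunit v→-15 u_from→oz u_to→g
  -136077711/320000
[in] countbox accrue x→31
  31
[in] countbox lessen x→-4
  35
[in] countbox accrue x→-82
  -47
[in] countbox over x→-53
  47/53
[in] exchanger asunit v→-2084 u_from→mm u_to→in
  -10420/127
[in] countbox peek
  47/53
[in] exchanger asunit v→38/9 u_from→B u_to→MB
  19/4500000

Answer: 47/53


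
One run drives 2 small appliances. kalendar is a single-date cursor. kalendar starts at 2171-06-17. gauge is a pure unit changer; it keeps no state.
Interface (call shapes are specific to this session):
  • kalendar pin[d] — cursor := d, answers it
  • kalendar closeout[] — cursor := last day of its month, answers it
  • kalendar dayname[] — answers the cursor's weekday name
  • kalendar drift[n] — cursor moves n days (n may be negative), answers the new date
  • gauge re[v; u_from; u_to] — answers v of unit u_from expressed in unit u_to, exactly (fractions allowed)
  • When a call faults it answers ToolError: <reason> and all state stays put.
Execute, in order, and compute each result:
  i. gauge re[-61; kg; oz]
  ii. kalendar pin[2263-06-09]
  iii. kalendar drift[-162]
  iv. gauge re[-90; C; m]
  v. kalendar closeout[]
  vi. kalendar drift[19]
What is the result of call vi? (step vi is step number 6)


Next I call gauge re with v→-61, u_from→kg, u_to→oz, — result: -97600000000/45359237.
I use kalendar pin with d→2263-06-09, → 2263-06-09.
Then kalendar drift with n→-162, and see 2262-12-29.
Using gauge re with v→-90, u_from→C, u_to→m, → ToolError: incompatible units.
I use kalendar closeout, giving 2262-12-31.
I run kalendar drift with n→19, and get 2263-01-19.

Answer: 2263-01-19


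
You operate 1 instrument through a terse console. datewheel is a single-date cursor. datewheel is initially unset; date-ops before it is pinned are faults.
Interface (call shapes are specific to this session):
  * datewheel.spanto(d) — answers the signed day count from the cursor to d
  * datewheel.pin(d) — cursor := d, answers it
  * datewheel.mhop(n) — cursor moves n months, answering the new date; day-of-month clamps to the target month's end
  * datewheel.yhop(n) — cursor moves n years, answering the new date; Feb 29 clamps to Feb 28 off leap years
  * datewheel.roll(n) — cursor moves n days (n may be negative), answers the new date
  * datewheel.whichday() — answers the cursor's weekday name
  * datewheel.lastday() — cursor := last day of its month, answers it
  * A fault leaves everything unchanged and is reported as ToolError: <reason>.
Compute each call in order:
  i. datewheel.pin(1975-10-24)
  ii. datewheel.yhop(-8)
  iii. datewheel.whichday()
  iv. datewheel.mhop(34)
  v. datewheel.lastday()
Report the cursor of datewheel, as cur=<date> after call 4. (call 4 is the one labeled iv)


Answer: cur=1970-08-24

Derivation:
>>> datewheel.pin d→1975-10-24
= 1975-10-24
>>> datewheel.yhop n→-8
= 1967-10-24
>>> datewheel.whichday
= Tuesday
>>> datewheel.mhop n→34
= 1970-08-24
>>> datewheel.lastday
= 1970-08-31


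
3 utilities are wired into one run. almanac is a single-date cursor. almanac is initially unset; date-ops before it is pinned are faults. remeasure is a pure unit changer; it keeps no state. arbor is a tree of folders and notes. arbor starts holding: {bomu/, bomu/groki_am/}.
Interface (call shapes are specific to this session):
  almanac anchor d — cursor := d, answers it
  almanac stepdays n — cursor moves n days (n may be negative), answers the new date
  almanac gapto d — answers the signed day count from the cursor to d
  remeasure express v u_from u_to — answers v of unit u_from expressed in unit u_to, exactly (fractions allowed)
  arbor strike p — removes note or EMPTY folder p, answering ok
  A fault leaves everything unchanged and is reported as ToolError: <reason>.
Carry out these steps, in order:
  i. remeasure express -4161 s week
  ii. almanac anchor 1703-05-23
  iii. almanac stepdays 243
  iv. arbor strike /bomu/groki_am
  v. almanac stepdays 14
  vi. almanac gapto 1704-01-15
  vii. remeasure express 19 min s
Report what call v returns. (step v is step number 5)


I try remeasure express passing v: -4161, u_from: s, u_to: week, giving -1387/201600.
Invoking almanac anchor passing d: 1703-05-23, and observe 1703-05-23.
Using almanac stepdays passing n: 243, and observe 1704-01-21.
I try arbor strike passing p: /bomu/groki_am: ok.
I use almanac stepdays passing n: 14, — result: 1704-02-04.
Next I call almanac gapto passing d: 1704-01-15, which returns -20.
Next I call remeasure express passing v: 19, u_from: min, u_to: s, and see 1140.

Answer: 1704-02-04


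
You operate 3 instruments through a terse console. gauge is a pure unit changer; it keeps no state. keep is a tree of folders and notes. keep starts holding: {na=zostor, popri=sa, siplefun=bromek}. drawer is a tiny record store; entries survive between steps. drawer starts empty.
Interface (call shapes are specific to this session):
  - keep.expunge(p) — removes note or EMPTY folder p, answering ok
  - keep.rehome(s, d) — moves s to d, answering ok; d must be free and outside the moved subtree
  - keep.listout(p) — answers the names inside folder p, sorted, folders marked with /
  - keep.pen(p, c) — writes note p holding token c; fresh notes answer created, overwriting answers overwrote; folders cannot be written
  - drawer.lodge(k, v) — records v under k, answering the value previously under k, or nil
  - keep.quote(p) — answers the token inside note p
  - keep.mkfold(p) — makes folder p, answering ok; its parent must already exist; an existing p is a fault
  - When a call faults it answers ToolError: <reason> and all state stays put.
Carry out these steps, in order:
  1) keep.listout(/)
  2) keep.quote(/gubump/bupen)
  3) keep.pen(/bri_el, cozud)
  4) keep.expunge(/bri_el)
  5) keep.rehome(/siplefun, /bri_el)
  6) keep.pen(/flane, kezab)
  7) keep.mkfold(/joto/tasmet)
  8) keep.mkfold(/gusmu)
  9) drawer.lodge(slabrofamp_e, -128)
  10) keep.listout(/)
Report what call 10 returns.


Answer: [bri_el, flane, gusmu/, na, popri]

Derivation:
I run keep.listout with p→/, — result: [na, popri, siplefun].
I call keep.quote with p→/gubump/bupen, yielding ToolError: not found.
I use keep.pen with p→/bri_el, c→cozud, and see created.
Then keep.expunge with p→/bri_el, → ok.
I call keep.rehome with s→/siplefun, d→/bri_el, and observe ok.
Calling keep.pen with p→/flane, c→kezab: created.
I run keep.mkfold with p→/joto/tasmet, which returns ToolError: no parent.
I invoke keep.mkfold with p→/gusmu, yielding ok.
Using drawer.lodge with k→slabrofamp_e, v→-128, giving nil.
Next I call keep.listout with p→/, and see [bri_el, flane, gusmu/, na, popri].


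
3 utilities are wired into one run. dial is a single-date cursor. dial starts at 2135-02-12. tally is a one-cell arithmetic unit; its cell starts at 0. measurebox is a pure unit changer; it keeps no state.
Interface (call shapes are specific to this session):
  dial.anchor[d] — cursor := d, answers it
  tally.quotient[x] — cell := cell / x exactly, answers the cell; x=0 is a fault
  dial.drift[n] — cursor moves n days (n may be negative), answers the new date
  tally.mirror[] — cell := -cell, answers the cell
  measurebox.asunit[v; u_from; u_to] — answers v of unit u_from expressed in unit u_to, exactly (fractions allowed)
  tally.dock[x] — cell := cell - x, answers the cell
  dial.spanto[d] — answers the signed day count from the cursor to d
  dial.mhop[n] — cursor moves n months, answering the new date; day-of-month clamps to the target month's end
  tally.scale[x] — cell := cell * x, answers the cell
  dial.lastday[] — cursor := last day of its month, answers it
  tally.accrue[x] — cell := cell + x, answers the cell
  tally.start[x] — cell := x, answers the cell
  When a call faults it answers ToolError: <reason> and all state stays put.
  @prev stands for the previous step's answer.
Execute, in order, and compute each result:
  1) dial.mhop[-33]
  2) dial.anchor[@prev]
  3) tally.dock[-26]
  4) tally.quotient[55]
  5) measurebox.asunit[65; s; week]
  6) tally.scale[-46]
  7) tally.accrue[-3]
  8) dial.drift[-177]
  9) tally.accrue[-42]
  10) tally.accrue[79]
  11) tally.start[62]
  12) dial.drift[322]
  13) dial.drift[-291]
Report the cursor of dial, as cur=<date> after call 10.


·→ mhop(n='-33')
·← 2132-05-12
·→ anchor(d='@prev')
·← 2132-05-12
·→ dock(x='-26')
·← 26
·→ quotient(x='55')
·← 26/55
·→ asunit(v='65', u_from='s', u_to='week')
·← 13/120960
·→ scale(x='-46')
·← -1196/55
·→ accrue(x='-3')
·← -1361/55
·→ drift(n='-177')
·← 2131-11-17
·→ accrue(x='-42')
·← -3671/55
·→ accrue(x='79')
·← 674/55
·→ start(x='62')
·← 62
·→ drift(n='322')
·← 2132-10-04
·→ drift(n='-291')
·← 2131-12-18

Answer: cur=2131-11-17


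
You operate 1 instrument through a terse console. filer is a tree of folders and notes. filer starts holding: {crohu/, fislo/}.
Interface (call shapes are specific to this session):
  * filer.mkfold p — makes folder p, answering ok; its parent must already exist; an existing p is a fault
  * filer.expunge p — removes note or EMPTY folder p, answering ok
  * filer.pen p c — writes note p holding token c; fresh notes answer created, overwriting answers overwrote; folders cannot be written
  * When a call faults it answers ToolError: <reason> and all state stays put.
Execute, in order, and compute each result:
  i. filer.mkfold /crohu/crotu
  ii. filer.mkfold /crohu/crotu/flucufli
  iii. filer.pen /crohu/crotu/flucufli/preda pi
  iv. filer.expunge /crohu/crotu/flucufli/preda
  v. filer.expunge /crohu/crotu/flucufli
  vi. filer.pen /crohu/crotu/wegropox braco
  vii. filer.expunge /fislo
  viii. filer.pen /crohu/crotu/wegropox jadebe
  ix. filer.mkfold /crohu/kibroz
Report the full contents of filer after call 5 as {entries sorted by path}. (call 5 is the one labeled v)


Answer: {crohu/, crohu/crotu/, fislo/}

Derivation:
I invoke filer.mkfold with p→/crohu/crotu, and observe ok.
I run filer.mkfold with p→/crohu/crotu/flucufli, and observe ok.
Next I call filer.pen with p→/crohu/crotu/flucufli/preda, c→pi, giving created.
I try filer.expunge with p→/crohu/crotu/flucufli/preda, → ok.
Now I run filer.expunge with p→/crohu/crotu/flucufli, and get ok.
I use filer.pen with p→/crohu/crotu/wegropox, c→braco: created.
Calling filer.expunge with p→/fislo, giving ok.
I use filer.pen with p→/crohu/crotu/wegropox, c→jadebe, → overwrote.
Invoking filer.mkfold with p→/crohu/kibroz, → ok.


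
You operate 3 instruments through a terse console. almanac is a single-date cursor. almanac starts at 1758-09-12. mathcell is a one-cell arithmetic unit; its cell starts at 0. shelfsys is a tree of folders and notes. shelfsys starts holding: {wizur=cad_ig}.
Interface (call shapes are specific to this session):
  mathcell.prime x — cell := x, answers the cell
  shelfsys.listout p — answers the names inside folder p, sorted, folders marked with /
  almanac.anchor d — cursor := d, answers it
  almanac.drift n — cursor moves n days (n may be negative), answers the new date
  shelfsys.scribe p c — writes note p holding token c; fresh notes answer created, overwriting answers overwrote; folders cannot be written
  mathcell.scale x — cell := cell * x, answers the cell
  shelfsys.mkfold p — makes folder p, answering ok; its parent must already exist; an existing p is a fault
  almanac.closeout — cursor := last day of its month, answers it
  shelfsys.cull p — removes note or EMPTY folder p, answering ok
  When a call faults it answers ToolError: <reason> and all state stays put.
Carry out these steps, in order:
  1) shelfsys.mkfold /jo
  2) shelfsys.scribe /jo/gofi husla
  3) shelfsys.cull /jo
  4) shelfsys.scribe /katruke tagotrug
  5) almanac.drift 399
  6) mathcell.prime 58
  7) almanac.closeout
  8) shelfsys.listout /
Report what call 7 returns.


Answer: 1759-10-31

Derivation:
-> shelfsys.mkfold(p=/jo)
<- ok
-> shelfsys.scribe(p=/jo/gofi, c=husla)
<- created
-> shelfsys.cull(p=/jo)
<- ToolError: not empty
-> shelfsys.scribe(p=/katruke, c=tagotrug)
<- created
-> almanac.drift(n=399)
<- 1759-10-16
-> mathcell.prime(x=58)
<- 58
-> almanac.closeout()
<- 1759-10-31
-> shelfsys.listout(p=/)
<- [jo/, katruke, wizur]


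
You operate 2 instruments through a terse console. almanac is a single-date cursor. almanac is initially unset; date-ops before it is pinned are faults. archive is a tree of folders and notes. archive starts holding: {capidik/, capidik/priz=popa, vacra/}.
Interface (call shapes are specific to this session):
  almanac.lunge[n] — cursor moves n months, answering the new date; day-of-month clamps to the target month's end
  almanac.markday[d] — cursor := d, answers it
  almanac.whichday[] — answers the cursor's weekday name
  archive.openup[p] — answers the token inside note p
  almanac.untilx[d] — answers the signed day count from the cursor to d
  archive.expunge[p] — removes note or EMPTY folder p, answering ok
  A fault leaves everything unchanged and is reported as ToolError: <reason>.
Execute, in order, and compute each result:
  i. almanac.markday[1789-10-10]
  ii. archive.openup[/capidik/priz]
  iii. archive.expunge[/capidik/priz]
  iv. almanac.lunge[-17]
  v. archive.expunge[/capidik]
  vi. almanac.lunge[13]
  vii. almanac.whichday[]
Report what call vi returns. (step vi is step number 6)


Now I run markday passing 1789-10-10, and observe 1789-10-10.
Then openup passing /capidik/priz, and get popa.
Then expunge passing /capidik/priz, yielding ok.
Using lunge passing -17, → 1788-05-10.
Invoking expunge passing /capidik, and get ok.
Using lunge passing 13, and see 1789-06-10.
Next I call whichday(), and get Wednesday.

Answer: 1789-06-10


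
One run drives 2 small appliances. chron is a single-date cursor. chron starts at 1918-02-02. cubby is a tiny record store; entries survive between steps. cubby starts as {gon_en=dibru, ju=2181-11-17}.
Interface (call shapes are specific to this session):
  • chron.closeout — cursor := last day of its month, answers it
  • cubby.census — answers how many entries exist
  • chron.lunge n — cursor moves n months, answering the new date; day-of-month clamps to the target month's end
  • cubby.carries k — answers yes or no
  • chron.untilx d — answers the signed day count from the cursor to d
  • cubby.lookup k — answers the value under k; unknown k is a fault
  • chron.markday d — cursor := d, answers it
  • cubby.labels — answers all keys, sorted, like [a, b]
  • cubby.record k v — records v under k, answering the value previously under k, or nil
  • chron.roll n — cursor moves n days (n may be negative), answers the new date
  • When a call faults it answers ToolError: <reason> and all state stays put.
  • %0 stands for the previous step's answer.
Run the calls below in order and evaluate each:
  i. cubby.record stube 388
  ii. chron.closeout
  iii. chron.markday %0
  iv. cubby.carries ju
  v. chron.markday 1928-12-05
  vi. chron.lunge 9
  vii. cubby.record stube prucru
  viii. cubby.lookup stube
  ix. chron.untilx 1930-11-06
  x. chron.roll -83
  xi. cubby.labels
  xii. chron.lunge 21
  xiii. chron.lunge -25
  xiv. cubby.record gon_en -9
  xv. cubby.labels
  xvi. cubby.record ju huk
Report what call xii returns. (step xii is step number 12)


# 1. cubby.record(stube, 388) -> nil
# 2. chron.closeout() -> 1918-02-28
# 3. chron.markday(%0) -> 1918-02-28
# 4. cubby.carries(ju) -> yes
# 5. chron.markday(1928-12-05) -> 1928-12-05
# 6. chron.lunge(9) -> 1929-09-05
# 7. cubby.record(stube, prucru) -> 388
# 8. cubby.lookup(stube) -> prucru
# 9. chron.untilx(1930-11-06) -> 427
# 10. chron.roll(-83) -> 1929-06-14
# 11. cubby.labels() -> [gon_en, ju, stube]
# 12. chron.lunge(21) -> 1931-03-14
# 13. chron.lunge(-25) -> 1929-02-14
# 14. cubby.record(gon_en, -9) -> dibru
# 15. cubby.labels() -> [gon_en, ju, stube]
# 16. cubby.record(ju, huk) -> 2181-11-17

Answer: 1931-03-14


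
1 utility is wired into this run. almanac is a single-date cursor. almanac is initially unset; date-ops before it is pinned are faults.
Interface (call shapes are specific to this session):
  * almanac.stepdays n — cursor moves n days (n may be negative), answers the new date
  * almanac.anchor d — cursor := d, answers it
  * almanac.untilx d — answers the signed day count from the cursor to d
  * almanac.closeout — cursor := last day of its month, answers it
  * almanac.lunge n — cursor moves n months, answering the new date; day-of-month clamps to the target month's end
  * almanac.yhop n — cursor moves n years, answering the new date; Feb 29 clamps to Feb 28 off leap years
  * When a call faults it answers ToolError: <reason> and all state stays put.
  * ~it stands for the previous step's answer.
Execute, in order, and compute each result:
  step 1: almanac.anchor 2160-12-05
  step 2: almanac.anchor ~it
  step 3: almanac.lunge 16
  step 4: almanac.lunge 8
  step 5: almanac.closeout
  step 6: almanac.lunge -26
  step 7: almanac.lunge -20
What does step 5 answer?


→ almanac.anchor(d='2160-12-05')
← 2160-12-05
→ almanac.anchor(d='~it')
← 2160-12-05
→ almanac.lunge(n='16')
← 2162-04-05
→ almanac.lunge(n='8')
← 2162-12-05
→ almanac.closeout()
← 2162-12-31
→ almanac.lunge(n='-26')
← 2160-10-31
→ almanac.lunge(n='-20')
← 2159-02-28

Answer: 2162-12-31


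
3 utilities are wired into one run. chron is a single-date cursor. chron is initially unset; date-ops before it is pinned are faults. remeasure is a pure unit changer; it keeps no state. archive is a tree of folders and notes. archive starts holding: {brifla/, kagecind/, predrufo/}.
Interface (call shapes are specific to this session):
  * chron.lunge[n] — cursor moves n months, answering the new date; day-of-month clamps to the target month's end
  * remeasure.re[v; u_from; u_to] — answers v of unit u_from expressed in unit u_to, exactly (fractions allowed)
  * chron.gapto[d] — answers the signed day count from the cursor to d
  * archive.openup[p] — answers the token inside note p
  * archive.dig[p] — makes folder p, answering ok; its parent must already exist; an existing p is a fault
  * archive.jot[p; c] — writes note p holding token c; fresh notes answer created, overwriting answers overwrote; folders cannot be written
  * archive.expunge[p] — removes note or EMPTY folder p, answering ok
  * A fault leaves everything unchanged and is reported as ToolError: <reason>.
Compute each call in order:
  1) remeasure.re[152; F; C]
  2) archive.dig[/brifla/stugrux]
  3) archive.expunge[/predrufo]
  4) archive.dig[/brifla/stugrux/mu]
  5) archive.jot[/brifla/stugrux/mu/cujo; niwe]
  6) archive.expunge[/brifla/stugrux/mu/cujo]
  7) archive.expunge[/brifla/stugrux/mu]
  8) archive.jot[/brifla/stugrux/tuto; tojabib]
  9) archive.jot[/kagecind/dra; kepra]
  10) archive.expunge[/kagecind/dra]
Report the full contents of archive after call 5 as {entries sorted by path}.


-> remeasure.re(152, F, C)
<- 200/3
-> archive.dig(/brifla/stugrux)
<- ok
-> archive.expunge(/predrufo)
<- ok
-> archive.dig(/brifla/stugrux/mu)
<- ok
-> archive.jot(/brifla/stugrux/mu/cujo, niwe)
<- created
-> archive.expunge(/brifla/stugrux/mu/cujo)
<- ok
-> archive.expunge(/brifla/stugrux/mu)
<- ok
-> archive.jot(/brifla/stugrux/tuto, tojabib)
<- created
-> archive.jot(/kagecind/dra, kepra)
<- created
-> archive.expunge(/kagecind/dra)
<- ok

Answer: {brifla/, brifla/stugrux/, brifla/stugrux/mu/, brifla/stugrux/mu/cujo=niwe, kagecind/}


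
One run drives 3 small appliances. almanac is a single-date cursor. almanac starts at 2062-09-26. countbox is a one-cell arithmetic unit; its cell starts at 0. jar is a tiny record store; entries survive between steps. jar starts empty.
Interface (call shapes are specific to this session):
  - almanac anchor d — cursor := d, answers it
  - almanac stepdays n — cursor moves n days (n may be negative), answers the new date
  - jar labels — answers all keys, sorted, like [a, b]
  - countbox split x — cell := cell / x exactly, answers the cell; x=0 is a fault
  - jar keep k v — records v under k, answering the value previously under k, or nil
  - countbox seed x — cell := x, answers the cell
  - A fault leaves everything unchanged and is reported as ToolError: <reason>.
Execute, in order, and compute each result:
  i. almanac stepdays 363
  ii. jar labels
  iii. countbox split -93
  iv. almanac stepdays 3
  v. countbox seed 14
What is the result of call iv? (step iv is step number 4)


Answer: 2063-09-27

Derivation:
CALL almanac stepdays[n→363]
RET  2063-09-24
CALL jar labels[]
RET  []
CALL countbox split[x→-93]
RET  0
CALL almanac stepdays[n→3]
RET  2063-09-27
CALL countbox seed[x→14]
RET  14


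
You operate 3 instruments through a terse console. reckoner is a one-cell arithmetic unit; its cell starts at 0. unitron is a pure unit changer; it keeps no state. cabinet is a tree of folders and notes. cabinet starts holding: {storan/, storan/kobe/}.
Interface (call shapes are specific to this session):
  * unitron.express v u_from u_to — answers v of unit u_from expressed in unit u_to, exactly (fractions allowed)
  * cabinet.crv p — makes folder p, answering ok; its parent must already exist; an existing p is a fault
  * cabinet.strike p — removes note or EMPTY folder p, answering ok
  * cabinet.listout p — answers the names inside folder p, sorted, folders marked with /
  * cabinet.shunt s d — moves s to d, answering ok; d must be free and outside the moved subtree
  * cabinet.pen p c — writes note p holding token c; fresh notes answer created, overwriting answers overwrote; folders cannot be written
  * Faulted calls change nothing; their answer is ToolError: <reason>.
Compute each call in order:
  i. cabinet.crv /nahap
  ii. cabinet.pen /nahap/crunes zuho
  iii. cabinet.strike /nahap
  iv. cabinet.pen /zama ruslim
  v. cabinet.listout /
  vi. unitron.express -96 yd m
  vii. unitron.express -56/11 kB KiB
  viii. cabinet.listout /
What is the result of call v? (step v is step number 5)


Answer: [nahap/, storan/, zama]

Derivation:
Using cabinet.crv using p→/nahap, yielding ok.
Then cabinet.pen using p→/nahap/crunes, c→zuho, → created.
I call cabinet.strike using p→/nahap, yielding ToolError: not empty.
I try cabinet.pen using p→/zama, c→ruslim, and observe created.
I try cabinet.listout using p→/, — result: [nahap/, storan/, zama].
I invoke unitron.express using v→-96, u_from→yd, u_to→m, and observe -54864/625.
I invoke unitron.express using v→-56/11, u_from→kB, u_to→KiB, → -875/176.
Then cabinet.listout using p→/, → [nahap/, storan/, zama].


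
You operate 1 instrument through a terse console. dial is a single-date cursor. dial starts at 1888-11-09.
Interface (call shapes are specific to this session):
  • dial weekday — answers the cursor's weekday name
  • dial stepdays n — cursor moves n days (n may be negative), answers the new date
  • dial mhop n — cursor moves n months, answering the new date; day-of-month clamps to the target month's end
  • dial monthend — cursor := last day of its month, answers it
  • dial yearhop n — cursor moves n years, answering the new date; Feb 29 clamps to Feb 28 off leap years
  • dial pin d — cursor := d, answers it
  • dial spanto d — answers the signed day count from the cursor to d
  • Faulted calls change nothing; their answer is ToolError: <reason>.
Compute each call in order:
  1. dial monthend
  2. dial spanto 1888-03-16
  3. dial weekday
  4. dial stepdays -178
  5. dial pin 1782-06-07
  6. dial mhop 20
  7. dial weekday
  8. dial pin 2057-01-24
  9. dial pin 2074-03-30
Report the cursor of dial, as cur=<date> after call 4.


Answer: cur=1888-06-05

Derivation:
Step: dial monthend[]
Result: 1888-11-30
Step: dial spanto[d=1888-03-16]
Result: -259
Step: dial weekday[]
Result: Friday
Step: dial stepdays[n=-178]
Result: 1888-06-05
Step: dial pin[d=1782-06-07]
Result: 1782-06-07
Step: dial mhop[n=20]
Result: 1784-02-07
Step: dial weekday[]
Result: Saturday
Step: dial pin[d=2057-01-24]
Result: 2057-01-24
Step: dial pin[d=2074-03-30]
Result: 2074-03-30


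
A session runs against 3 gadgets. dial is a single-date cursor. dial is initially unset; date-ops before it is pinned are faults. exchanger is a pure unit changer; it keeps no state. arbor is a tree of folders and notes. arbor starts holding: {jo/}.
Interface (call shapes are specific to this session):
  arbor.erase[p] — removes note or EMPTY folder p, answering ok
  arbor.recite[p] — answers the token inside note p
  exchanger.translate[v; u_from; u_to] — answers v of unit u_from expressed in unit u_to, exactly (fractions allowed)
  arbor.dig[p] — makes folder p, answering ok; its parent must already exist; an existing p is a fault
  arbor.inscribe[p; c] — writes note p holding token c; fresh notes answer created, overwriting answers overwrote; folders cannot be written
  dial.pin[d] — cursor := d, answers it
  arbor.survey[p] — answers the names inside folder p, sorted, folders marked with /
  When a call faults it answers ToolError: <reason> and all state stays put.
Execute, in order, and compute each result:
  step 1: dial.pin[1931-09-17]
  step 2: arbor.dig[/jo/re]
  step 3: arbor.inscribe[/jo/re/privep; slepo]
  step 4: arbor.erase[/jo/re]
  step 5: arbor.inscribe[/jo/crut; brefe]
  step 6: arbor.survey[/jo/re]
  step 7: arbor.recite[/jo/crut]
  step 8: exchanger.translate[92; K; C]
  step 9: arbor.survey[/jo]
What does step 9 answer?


Calling dial.pin on d→1931-09-17, and see 1931-09-17.
Next I call arbor.dig on p→/jo/re, — result: ok.
I try arbor.inscribe on p→/jo/re/privep, c→slepo, and see created.
Now I run arbor.erase on p→/jo/re, and observe ToolError: not empty.
I run arbor.inscribe on p→/jo/crut, c→brefe, yielding created.
Next I call arbor.survey on p→/jo/re, and observe [privep].
Invoking arbor.recite on p→/jo/crut, — result: brefe.
I use exchanger.translate on v→92, u_from→K, u_to→C, → -3623/20.
Now I run arbor.survey on p→/jo, and observe [crut, re/].

Answer: [crut, re/]


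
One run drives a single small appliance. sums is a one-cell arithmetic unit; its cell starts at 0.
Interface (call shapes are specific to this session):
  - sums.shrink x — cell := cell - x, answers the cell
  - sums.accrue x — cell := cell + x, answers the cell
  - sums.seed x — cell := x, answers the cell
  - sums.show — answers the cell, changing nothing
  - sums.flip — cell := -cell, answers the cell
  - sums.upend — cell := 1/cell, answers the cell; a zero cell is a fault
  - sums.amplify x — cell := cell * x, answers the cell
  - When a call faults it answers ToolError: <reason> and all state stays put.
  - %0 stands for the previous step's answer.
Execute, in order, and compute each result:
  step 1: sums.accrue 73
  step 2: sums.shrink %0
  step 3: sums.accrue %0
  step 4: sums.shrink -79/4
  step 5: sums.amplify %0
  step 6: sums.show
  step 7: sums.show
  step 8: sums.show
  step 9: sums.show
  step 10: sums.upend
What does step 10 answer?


Do: accrue[x='73']
See: 73
Do: shrink[x='%0']
See: 0
Do: accrue[x='%0']
See: 0
Do: shrink[x='-79/4']
See: 79/4
Do: amplify[x='%0']
See: 6241/16
Do: show[]
See: 6241/16
Do: show[]
See: 6241/16
Do: show[]
See: 6241/16
Do: show[]
See: 6241/16
Do: upend[]
See: 16/6241

Answer: 16/6241


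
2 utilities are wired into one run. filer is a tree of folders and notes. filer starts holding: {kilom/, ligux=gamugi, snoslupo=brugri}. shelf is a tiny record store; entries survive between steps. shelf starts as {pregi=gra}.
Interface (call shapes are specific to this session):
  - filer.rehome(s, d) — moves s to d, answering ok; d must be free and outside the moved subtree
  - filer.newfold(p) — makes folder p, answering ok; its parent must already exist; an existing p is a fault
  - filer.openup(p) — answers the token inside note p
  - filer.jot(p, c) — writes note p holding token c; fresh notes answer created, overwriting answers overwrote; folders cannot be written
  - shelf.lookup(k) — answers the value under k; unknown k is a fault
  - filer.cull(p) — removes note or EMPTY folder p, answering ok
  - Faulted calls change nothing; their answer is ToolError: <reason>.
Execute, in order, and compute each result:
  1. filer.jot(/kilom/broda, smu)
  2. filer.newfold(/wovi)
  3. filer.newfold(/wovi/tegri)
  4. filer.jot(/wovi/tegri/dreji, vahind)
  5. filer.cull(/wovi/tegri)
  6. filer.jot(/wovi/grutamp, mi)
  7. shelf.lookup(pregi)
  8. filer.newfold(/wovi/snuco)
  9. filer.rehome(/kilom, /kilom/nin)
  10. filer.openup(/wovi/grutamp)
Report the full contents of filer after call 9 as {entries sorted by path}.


Answer: {kilom/, kilom/broda=smu, ligux=gamugi, snoslupo=brugri, wovi/, wovi/grutamp=mi, wovi/snuco/, wovi/tegri/, wovi/tegri/dreji=vahind}

Derivation:
% jot p: /kilom/broda c: smu
[out] created
% newfold p: /wovi
[out] ok
% newfold p: /wovi/tegri
[out] ok
% jot p: /wovi/tegri/dreji c: vahind
[out] created
% cull p: /wovi/tegri
[out] ToolError: not empty
% jot p: /wovi/grutamp c: mi
[out] created
% lookup k: pregi
[out] gra
% newfold p: /wovi/snuco
[out] ok
% rehome s: /kilom d: /kilom/nin
[out] ToolError: into itself
% openup p: /wovi/grutamp
[out] mi


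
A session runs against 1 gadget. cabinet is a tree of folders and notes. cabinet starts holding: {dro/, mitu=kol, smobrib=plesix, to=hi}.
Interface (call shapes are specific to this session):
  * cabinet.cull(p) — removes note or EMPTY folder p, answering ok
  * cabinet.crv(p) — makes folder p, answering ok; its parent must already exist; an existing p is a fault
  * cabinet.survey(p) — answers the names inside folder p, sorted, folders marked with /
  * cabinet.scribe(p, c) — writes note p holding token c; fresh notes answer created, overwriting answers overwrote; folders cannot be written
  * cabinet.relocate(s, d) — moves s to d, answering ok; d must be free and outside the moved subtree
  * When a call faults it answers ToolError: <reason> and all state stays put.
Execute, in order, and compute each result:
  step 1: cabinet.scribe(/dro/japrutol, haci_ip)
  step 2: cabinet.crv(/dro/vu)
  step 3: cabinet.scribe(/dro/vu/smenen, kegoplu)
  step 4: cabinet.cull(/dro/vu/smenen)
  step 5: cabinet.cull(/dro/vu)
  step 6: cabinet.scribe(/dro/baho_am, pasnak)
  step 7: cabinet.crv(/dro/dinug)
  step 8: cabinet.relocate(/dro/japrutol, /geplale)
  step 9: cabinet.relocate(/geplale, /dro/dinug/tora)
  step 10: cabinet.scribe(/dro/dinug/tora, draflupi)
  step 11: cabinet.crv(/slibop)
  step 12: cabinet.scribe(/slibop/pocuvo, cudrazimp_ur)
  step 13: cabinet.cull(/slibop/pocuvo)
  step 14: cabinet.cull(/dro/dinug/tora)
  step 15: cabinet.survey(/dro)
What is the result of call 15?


# 1. cabinet.scribe(/dro/japrutol, haci_ip) => created
# 2. cabinet.crv(/dro/vu) => ok
# 3. cabinet.scribe(/dro/vu/smenen, kegoplu) => created
# 4. cabinet.cull(/dro/vu/smenen) => ok
# 5. cabinet.cull(/dro/vu) => ok
# 6. cabinet.scribe(/dro/baho_am, pasnak) => created
# 7. cabinet.crv(/dro/dinug) => ok
# 8. cabinet.relocate(/dro/japrutol, /geplale) => ok
# 9. cabinet.relocate(/geplale, /dro/dinug/tora) => ok
# 10. cabinet.scribe(/dro/dinug/tora, draflupi) => overwrote
# 11. cabinet.crv(/slibop) => ok
# 12. cabinet.scribe(/slibop/pocuvo, cudrazimp_ur) => created
# 13. cabinet.cull(/slibop/pocuvo) => ok
# 14. cabinet.cull(/dro/dinug/tora) => ok
# 15. cabinet.survey(/dro) => [baho_am, dinug/]

Answer: [baho_am, dinug/]
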